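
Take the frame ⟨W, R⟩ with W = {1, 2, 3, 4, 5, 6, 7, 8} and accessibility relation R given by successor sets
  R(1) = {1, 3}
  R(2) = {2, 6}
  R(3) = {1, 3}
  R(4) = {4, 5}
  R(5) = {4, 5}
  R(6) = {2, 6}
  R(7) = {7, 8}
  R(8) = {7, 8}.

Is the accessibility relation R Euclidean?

Yes

Euclidean: yes — any two successors of a common world are R-related.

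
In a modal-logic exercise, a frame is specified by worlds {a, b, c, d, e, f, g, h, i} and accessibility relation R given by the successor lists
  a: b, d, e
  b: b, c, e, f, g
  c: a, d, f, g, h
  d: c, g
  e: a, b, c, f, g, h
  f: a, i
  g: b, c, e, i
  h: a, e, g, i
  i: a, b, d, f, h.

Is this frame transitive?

Transitive: no — a R b and b R c, but not a R c.

No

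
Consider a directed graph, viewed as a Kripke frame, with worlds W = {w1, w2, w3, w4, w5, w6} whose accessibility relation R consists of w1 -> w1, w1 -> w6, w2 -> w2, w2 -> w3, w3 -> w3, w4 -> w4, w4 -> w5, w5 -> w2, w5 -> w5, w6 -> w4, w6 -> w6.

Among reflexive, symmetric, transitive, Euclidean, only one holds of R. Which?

reflexive

Reflexive: yes — every world is R-related to itself.
Symmetric: no — w1 R w6 but not w6 R w1.
Transitive: no — w1 R w6 and w6 R w4, but not w1 R w4.
Euclidean: no — w1 R w6 and w1 R w1, but not w6 R w1.
Only reflexive holds.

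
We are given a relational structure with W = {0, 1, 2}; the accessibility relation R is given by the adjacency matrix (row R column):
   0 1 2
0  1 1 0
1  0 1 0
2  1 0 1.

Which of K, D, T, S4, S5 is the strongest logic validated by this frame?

T

Serial (axiom D): yes — every world has a successor (e.g. 0 R 0).
Reflexive (axiom T): yes — every world is R-related to itself.
Transitive (axiom 4): no — 2 R 0 and 0 R 1, but not 2 R 1.
Euclidean (axiom 5): no — 0 R 1 and 0 R 0, but not 1 R 0.
So F validates K, D, T; S4 would additionally require R to be transitive. The strongest is T.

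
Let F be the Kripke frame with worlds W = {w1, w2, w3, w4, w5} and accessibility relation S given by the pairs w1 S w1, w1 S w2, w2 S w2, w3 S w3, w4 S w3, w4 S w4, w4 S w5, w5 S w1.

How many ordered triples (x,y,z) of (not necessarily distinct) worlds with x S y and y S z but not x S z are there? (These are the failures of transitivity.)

Enumerating: (w4,w5,w1), (w5,w1,w2).

2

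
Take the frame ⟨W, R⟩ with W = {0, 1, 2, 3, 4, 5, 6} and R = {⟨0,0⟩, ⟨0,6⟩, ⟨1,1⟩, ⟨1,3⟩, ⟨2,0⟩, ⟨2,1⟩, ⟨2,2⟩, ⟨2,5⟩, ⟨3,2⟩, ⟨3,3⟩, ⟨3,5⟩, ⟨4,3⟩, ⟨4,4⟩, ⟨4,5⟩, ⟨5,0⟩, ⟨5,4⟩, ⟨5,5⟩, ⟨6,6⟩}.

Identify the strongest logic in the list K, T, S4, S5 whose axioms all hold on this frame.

Reflexive (axiom T): yes — every world is R-related to itself.
Transitive (axiom 4): no — 1 R 3 and 3 R 2, but not 1 R 2.
Euclidean (axiom 5): no — 2 R 0 and 2 R 1, but not 0 R 1.
So F validates K, T; S4 would additionally require R to be transitive. The strongest is T.

T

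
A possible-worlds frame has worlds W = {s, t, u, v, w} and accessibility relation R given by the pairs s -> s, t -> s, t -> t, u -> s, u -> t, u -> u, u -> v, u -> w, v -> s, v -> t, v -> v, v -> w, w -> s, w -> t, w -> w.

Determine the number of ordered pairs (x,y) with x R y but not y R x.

10

Enumerating: (t,s), (u,s), (u,t), (u,v), (u,w), (v,s), (v,t), (v,w), (w,s), (w,t).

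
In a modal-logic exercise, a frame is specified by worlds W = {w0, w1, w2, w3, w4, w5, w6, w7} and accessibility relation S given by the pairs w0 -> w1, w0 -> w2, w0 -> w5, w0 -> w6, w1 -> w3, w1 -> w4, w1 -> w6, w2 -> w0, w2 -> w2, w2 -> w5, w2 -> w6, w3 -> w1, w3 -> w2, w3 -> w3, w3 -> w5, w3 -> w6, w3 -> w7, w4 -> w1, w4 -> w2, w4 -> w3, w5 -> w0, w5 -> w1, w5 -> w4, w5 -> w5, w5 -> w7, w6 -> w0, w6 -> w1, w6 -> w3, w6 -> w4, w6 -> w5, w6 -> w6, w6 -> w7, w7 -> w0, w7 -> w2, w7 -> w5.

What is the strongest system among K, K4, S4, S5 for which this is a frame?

K

Transitive (axiom 4): no — w0 S w1 and w1 S w3, but not w0 S w3.
Reflexive (axiom T): no — w0 is not related to itself.
Euclidean (axiom 5): no — w0 S w1 and w0 S w2, but not w1 S w2.
So F validates K; K4 would additionally require S to be transitive. The strongest is K.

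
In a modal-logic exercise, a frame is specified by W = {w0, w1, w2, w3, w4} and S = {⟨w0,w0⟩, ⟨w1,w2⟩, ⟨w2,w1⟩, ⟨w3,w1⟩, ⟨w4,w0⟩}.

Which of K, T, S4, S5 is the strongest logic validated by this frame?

K

Reflexive (axiom T): no — w1 is not related to itself.
Transitive (axiom 4): no — w3 S w1 and w1 S w2, but not w3 S w2.
Euclidean (axiom 5): no — w1 S w2 and w1 S w2, but not w2 S w2.
So F validates K; T would additionally require S to be reflexive. The strongest is K.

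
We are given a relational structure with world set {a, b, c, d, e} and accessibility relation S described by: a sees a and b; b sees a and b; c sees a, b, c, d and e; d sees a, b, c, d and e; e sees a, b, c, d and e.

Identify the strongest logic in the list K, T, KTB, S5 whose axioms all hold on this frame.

T

Reflexive (axiom T): yes — every world is S-related to itself.
Symmetric (axiom B): no — c S a but not a S c.
Euclidean (axiom 5): no — c S a and c S d, but not a S d.
So F validates K, T; KTB would additionally require S to be symmetric. The strongest is T.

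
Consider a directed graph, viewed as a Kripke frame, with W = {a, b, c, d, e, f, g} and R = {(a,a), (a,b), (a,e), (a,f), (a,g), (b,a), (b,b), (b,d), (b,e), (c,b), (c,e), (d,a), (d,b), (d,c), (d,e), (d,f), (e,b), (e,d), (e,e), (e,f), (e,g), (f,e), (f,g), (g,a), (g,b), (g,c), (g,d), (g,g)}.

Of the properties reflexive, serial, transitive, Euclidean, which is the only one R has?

Reflexive: no — c is not related to itself.
Serial: yes — every world has a successor (e.g. a R a).
Transitive: no — a R b and b R d, but not a R d.
Euclidean: no — a R b and a R f, but not b R f.
Only serial holds.

serial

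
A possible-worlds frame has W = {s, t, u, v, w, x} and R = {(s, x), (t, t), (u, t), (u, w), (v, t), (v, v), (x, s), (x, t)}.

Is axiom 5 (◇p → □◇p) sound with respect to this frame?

No

The schema 5 characterises exactly the Euclidean frames.
Euclidean: no — u R t and u R w, but not t R w.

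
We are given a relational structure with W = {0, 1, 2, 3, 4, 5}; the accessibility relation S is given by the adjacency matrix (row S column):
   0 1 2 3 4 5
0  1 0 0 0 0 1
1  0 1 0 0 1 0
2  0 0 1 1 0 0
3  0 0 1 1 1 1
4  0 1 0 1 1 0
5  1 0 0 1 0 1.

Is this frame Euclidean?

No

Euclidean: no — 3 S 2 and 3 S 4, but not 2 S 4.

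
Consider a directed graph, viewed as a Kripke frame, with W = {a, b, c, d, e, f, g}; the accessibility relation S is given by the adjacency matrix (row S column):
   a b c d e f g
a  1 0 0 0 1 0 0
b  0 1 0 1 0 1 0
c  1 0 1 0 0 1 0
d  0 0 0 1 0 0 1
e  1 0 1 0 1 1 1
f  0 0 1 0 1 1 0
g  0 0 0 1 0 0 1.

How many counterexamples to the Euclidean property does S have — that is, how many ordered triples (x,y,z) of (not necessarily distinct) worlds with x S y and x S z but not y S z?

Enumerating: (b,d,b), (b,d,f), (b,f,b), (b,f,d), (c,a,c), (c,a,f), (c,f,a), (e,a,c), (e,a,f), (e,a,g), (e,c,e), (e,c,g), … and 7 more.
Total: 19.

19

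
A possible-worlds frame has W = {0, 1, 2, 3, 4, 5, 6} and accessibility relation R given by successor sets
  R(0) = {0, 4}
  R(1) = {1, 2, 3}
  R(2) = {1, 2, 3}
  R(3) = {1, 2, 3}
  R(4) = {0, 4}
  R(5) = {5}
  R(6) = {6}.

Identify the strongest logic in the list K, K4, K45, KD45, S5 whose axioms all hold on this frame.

Transitive (axiom 4): yes — every two-step R-path is closed by a direct edge.
Euclidean (axiom 5): yes — any two successors of a common world are R-related.
Serial (axiom D): yes — every world has a successor (e.g. 0 R 0).
Reflexive (axiom T): yes — every world is R-related to itself.
So F validates K, K4, K45, KD45, S5. The strongest is S5.

S5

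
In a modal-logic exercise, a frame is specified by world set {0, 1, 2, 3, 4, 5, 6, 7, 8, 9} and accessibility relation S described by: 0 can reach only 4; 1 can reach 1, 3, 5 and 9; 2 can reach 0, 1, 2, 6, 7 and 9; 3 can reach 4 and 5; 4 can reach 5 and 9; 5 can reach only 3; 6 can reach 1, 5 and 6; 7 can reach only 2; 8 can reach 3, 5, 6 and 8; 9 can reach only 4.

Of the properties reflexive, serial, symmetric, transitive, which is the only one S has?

Reflexive: no — 0 is not related to itself.
Serial: yes — every world has a successor (e.g. 0 S 4).
Symmetric: no — 0 S 4 but not 4 S 0.
Transitive: no — 0 S 4 and 4 S 5, but not 0 S 5.
Only serial holds.

serial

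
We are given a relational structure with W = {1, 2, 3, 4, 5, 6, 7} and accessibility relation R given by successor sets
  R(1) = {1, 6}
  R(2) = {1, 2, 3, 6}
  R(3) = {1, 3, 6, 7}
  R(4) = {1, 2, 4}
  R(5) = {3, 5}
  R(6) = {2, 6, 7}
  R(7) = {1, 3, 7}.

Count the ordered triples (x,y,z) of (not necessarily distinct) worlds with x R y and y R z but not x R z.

Enumerating: (1,6,2), (1,6,7), (2,3,7), (2,6,7), (3,6,2), (4,1,6), (4,2,3), (4,2,6), (5,3,1), (5,3,6), (5,3,7), (6,2,1), (6,2,3), (6,7,1), (6,7,3), (7,1,6), (7,3,6).

17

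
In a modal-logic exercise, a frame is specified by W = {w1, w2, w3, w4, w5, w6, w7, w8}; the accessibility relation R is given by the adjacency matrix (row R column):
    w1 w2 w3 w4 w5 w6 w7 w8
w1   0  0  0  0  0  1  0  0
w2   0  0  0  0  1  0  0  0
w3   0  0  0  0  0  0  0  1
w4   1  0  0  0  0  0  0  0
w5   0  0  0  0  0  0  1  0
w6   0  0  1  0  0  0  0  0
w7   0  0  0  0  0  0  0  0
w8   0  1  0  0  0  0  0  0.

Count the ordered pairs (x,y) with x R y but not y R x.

Enumerating: (w1,w6), (w2,w5), (w3,w8), (w4,w1), (w5,w7), (w6,w3), (w8,w2).

7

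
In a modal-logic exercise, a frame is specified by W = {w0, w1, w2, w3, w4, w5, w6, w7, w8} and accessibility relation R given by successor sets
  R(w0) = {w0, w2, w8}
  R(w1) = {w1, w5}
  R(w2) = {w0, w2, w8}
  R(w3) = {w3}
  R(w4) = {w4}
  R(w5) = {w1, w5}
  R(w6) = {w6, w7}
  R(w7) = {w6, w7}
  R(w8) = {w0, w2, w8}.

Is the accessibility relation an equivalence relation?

Reflexive: yes — every world is R-related to itself.
Symmetric: yes — every pair in R has its reverse in R.
Transitive: yes — every two-step R-path is closed by a direct edge.
So R is an equivalence relation.

Yes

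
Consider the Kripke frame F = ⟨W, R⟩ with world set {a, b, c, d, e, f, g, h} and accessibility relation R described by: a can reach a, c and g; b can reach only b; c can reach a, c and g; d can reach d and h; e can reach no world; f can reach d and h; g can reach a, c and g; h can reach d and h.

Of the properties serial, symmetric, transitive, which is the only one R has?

Serial: no — e has no R-successor.
Symmetric: no — f R d but not d R f.
Transitive: yes — every two-step R-path is closed by a direct edge.
Only transitive holds.

transitive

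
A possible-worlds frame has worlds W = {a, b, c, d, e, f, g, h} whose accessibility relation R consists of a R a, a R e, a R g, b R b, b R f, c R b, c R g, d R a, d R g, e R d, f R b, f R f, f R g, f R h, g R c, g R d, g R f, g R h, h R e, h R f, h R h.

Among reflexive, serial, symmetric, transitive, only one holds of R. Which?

serial

Reflexive: no — c is not related to itself.
Serial: yes — every world has a successor (e.g. a R a).
Symmetric: no — a R e but not e R a.
Transitive: no — a R e and e R d, but not a R d.
Only serial holds.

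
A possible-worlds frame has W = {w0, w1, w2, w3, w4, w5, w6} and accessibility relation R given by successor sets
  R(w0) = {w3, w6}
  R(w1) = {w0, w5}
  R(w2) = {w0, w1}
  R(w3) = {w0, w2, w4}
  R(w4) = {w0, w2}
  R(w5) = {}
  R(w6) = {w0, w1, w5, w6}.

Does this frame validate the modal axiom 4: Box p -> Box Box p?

No

By correspondence theory, 4 is valid on a frame iff R is transitive.
Transitive: no — w0 R w3 and w3 R w2, but not w0 R w2.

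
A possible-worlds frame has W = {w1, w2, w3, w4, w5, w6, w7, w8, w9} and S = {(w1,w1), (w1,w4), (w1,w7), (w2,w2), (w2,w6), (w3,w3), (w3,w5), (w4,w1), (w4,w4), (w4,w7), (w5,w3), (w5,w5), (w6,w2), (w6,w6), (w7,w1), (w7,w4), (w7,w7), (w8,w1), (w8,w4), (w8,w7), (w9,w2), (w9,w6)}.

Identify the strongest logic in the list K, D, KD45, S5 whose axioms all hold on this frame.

KD45

Serial (axiom D): yes — every world has a successor (e.g. w1 S w1).
Euclidean (axiom 5): yes — any two successors of a common world are S-related.
Transitive (axiom 4): yes — every two-step S-path is closed by a direct edge.
Reflexive (axiom T): no — w8 is not related to itself.
So F validates K, D, KD45; S5 would additionally require S to be reflexive. The strongest is KD45.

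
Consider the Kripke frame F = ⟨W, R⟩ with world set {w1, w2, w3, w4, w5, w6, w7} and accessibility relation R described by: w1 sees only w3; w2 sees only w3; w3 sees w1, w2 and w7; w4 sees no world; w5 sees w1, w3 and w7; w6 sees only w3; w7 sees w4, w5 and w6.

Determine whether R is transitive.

No

Transitive: no — w1 R w3 and w3 R w2, but not w1 R w2.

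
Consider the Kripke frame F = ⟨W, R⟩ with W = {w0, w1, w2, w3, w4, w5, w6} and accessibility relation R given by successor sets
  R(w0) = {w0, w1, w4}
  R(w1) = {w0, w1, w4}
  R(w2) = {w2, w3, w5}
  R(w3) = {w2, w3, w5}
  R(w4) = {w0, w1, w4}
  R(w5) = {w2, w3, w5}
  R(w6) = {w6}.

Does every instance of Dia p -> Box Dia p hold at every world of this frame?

Yes

The schema 5 characterises exactly the Euclidean frames.
Euclidean: yes — any two successors of a common world are R-related.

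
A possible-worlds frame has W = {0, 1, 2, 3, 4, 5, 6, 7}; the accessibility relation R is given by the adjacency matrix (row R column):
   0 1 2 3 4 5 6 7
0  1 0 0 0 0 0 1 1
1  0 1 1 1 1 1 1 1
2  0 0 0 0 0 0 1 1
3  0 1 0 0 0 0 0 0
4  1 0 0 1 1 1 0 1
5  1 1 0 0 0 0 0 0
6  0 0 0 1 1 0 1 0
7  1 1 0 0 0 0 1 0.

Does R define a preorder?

Reflexive: no — 2 is not related to itself.
Transitive: no — 0 R 6 and 6 R 3, but not 0 R 3.
So R is not a preorder.

No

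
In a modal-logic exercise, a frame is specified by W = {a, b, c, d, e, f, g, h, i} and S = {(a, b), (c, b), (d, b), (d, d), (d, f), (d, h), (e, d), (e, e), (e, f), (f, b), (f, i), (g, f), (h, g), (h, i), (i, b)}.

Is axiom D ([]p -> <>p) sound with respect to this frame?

By correspondence theory, D is valid on a frame iff S is serial.
Serial: no — b has no S-successor.

No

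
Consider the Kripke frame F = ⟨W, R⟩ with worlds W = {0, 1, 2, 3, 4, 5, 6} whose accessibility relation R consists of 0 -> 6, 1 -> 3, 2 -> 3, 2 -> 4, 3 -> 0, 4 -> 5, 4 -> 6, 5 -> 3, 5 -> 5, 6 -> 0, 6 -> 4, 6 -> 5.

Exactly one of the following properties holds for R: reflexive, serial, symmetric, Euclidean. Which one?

Reflexive: no — 0 is not related to itself.
Serial: yes — every world has a successor (e.g. 0 R 6).
Symmetric: no — 1 R 3 but not 3 R 1.
Euclidean: no — 2 R 3 and 2 R 4, but not 3 R 4.
Only serial holds.

serial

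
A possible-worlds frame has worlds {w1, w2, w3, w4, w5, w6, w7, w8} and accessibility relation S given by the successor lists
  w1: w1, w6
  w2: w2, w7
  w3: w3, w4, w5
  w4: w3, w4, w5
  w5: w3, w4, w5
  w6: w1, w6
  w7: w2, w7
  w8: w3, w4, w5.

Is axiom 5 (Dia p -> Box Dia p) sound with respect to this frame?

Yes

Axiom 5 corresponds to the accessibility relation being Euclidean.
Euclidean: yes — any two successors of a common world are S-related.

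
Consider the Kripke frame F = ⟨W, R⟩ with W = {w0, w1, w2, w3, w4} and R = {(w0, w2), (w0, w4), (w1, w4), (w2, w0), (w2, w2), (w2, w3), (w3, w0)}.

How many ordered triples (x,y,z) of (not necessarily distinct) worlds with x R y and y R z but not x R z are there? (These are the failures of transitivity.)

Enumerating: (w0,w2,w0), (w0,w2,w3), (w2,w0,w4), (w3,w0,w2), (w3,w0,w4).

5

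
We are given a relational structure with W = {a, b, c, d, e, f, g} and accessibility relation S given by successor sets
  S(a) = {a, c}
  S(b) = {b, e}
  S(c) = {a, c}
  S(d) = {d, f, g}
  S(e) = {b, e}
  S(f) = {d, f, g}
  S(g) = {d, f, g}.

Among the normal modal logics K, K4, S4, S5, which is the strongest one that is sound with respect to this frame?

Transitive (axiom 4): yes — every two-step S-path is closed by a direct edge.
Reflexive (axiom T): yes — every world is S-related to itself.
Euclidean (axiom 5): yes — any two successors of a common world are S-related.
So F validates K, K4, S4, S5. The strongest is S5.

S5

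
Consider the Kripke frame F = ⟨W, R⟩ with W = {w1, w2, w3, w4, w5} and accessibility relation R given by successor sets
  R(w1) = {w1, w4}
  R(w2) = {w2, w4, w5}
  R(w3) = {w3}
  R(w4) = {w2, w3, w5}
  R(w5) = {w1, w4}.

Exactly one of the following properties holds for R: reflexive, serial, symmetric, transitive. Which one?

Reflexive: no — w4 is not related to itself.
Serial: yes — every world has a successor (e.g. w1 R w1).
Symmetric: no — w1 R w4 but not w4 R w1.
Transitive: no — w1 R w4 and w4 R w2, but not w1 R w2.
Only serial holds.

serial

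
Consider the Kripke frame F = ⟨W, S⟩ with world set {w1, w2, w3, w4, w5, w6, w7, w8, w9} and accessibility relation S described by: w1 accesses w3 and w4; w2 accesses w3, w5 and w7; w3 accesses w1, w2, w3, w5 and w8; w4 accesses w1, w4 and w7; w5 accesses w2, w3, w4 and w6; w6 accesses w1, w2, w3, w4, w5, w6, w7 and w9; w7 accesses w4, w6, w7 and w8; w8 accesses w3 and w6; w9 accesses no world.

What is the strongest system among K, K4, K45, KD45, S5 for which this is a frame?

Transitive (axiom 4): no — w1 S w3 and w3 S w2, but not w1 S w2.
Euclidean (axiom 5): no — w1 S w3 and w1 S w4, but not w3 S w4.
Serial (axiom D): no — w9 has no S-successor.
Reflexive (axiom T): no — w1 is not related to itself.
So F validates K; K4 would additionally require S to be transitive. The strongest is K.

K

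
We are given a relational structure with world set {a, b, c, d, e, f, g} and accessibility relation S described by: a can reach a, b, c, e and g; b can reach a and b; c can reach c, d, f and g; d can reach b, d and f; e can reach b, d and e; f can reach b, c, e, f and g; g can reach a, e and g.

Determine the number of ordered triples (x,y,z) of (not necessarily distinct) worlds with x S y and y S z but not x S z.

Enumerating: (a,c,d), (a,c,f), (a,e,d), (b,a,c), (b,a,e), (b,a,g), (c,d,b), (c,f,b), (c,f,e), (c,g,a), (c,g,e), (d,b,a), … and 13 more.
Total: 25.

25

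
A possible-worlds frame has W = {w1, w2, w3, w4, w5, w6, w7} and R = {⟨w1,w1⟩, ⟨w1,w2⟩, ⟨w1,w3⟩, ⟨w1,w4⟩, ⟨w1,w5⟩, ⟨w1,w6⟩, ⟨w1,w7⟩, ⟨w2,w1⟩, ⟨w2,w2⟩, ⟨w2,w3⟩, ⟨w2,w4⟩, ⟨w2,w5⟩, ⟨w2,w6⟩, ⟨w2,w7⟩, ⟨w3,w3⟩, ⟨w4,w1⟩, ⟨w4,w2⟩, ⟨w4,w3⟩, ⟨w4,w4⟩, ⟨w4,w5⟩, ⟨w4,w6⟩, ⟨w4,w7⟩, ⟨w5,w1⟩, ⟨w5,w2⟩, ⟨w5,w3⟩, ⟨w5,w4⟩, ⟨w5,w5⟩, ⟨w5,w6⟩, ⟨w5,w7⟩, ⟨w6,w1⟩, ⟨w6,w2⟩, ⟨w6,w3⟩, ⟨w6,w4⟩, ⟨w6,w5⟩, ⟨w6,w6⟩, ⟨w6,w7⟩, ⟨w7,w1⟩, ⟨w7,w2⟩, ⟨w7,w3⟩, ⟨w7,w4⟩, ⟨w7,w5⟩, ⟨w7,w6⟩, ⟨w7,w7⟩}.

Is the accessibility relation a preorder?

Yes

Reflexive: yes — every world is R-related to itself.
Transitive: yes — every two-step R-path is closed by a direct edge.
So R is a preorder.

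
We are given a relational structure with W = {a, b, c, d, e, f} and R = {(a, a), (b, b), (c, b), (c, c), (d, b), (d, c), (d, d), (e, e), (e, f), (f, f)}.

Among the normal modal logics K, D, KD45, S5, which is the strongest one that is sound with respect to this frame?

D

Serial (axiom D): yes — every world has a successor (e.g. a R a).
Euclidean (axiom 5): no — d R b and d R c, but not b R c.
Transitive (axiom 4): yes — every two-step R-path is closed by a direct edge.
Reflexive (axiom T): yes — every world is R-related to itself.
So F validates K, D; KD45 would additionally require R to be Euclidean. The strongest is D.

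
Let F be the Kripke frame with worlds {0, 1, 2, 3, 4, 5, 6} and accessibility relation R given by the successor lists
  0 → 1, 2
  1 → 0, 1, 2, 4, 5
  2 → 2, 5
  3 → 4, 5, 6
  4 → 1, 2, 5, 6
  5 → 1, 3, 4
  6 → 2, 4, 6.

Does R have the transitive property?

No

Transitive: no — 0 R 1 and 1 R 4, but not 0 R 4.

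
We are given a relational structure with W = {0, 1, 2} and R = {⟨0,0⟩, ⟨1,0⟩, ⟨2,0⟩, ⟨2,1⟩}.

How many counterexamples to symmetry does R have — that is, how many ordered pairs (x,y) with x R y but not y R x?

3

Enumerating: (1,0), (2,0), (2,1).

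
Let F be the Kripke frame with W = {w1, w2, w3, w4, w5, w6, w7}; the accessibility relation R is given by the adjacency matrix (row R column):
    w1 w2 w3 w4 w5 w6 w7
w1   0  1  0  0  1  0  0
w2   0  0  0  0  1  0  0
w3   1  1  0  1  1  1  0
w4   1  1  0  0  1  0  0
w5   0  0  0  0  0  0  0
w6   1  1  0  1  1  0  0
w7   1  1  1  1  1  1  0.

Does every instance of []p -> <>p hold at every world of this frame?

No

Axiom D corresponds to the accessibility relation being serial.
Serial: no — w5 has no R-successor.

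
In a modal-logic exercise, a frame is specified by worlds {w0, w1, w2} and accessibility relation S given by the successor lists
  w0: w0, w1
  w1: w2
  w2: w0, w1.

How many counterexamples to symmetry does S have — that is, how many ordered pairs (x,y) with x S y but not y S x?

2

Enumerating: (w0,w1), (w2,w0).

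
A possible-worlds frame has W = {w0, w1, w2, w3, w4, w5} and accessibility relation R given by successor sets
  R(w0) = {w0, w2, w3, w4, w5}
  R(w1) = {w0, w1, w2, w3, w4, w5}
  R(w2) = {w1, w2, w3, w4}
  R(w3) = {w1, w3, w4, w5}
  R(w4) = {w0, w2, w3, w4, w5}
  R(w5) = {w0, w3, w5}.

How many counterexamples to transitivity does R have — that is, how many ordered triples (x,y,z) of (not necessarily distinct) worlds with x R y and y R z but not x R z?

18

Enumerating: (w0,w2,w1), (w0,w3,w1), (w2,w1,w0), (w2,w1,w5), (w2,w3,w5), (w2,w4,w0), (w2,w4,w5), (w3,w1,w0), (w3,w1,w2), (w3,w4,w0), (w3,w4,w2), (w3,w5,w0), (w4,w2,w1), (w4,w3,w1), (w5,w0,w2), (w5,w0,w4), (w5,w3,w1), (w5,w3,w4).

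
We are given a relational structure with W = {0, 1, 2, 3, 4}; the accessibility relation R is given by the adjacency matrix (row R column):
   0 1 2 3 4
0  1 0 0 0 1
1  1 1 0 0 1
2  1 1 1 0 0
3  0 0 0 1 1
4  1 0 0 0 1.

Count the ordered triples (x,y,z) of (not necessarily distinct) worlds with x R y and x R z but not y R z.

6

Enumerating: (1,0,1), (1,4,1), (2,0,1), (2,0,2), (2,1,2), (3,4,3).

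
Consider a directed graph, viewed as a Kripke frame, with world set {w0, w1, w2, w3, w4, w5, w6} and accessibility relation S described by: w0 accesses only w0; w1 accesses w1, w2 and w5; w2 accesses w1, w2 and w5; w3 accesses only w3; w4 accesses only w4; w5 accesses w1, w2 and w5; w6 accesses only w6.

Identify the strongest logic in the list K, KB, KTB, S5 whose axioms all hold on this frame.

S5

Symmetric (axiom B): yes — every pair in S has its reverse in S.
Reflexive (axiom T): yes — every world is S-related to itself.
Euclidean (axiom 5): yes — any two successors of a common world are S-related.
So F validates K, KB, KTB, S5. The strongest is S5.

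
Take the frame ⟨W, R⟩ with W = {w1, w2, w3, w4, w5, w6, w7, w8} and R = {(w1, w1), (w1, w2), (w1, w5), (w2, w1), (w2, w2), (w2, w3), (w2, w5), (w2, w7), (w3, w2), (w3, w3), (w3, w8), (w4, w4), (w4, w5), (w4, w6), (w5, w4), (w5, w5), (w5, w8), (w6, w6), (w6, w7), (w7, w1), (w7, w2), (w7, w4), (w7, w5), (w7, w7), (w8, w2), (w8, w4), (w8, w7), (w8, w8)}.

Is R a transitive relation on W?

Transitive: no — w1 R w2 and w2 R w3, but not w1 R w3.

No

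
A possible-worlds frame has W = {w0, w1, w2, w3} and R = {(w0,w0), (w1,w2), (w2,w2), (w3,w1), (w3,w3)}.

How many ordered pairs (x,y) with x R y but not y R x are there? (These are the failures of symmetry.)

Enumerating: (w1,w2), (w3,w1).

2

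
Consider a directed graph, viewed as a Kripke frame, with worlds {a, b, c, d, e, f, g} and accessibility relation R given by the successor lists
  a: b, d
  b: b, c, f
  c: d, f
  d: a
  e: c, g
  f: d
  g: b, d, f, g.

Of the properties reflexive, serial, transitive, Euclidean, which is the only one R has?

Reflexive: no — a is not related to itself.
Serial: yes — every world has a successor (e.g. a R b).
Transitive: no — a R b and b R c, but not a R c.
Euclidean: no — a R b and a R d, but not b R d.
Only serial holds.

serial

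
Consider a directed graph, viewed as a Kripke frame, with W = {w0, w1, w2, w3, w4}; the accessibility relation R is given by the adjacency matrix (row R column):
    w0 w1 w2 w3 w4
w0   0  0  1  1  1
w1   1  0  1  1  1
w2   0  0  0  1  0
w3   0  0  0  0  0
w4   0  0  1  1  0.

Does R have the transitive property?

Yes

Transitive: yes — every two-step R-path is closed by a direct edge.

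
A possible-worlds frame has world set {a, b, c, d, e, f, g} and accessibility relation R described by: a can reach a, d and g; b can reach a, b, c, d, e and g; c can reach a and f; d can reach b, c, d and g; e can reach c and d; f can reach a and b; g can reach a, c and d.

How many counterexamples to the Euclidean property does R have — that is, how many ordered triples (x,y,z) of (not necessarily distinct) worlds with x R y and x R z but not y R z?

34

Enumerating: (a,d,a), (a,g,g), (b,a,b), (b,a,c), (b,a,e), (b,c,b), (b,c,c), (b,c,d), (b,c,e), (b,c,g), (b,d,a), (b,d,e), … and 22 more.
Total: 34.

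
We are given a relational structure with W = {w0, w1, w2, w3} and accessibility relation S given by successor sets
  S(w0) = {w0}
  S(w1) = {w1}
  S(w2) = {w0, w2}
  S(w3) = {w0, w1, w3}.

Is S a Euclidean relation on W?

No

Euclidean: no — w3 S w0 and w3 S w1, but not w0 S w1.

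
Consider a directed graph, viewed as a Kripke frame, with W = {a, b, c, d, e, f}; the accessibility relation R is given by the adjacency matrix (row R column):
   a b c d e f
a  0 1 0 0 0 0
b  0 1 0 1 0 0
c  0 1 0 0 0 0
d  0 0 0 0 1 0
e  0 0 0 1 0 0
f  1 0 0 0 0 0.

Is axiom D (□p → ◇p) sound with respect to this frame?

By correspondence theory, D is valid on a frame iff R is serial.
Serial: yes — every world has a successor (e.g. a R b).

Yes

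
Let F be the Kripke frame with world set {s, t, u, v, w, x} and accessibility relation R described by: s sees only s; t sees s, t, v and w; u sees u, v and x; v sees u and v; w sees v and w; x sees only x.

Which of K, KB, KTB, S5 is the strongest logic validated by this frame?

K

Symmetric (axiom B): no — t R s but not s R t.
Reflexive (axiom T): yes — every world is R-related to itself.
Euclidean (axiom 5): no — t R s and t R v, but not s R v.
So F validates K; KB would additionally require R to be symmetric. The strongest is K.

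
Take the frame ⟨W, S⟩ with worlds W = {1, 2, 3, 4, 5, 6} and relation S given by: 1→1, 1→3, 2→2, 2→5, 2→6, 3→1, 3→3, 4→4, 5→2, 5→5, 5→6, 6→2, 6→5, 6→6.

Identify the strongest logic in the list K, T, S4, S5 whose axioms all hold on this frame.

S5

Reflexive (axiom T): yes — every world is S-related to itself.
Transitive (axiom 4): yes — every two-step S-path is closed by a direct edge.
Euclidean (axiom 5): yes — any two successors of a common world are S-related.
So F validates K, T, S4, S5. The strongest is S5.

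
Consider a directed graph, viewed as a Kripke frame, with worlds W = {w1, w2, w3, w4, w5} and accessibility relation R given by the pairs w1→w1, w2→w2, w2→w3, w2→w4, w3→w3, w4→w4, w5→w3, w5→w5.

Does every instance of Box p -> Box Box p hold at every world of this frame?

The schema 4 characterises exactly the transitive frames.
Transitive: yes — every two-step R-path is closed by a direct edge.

Yes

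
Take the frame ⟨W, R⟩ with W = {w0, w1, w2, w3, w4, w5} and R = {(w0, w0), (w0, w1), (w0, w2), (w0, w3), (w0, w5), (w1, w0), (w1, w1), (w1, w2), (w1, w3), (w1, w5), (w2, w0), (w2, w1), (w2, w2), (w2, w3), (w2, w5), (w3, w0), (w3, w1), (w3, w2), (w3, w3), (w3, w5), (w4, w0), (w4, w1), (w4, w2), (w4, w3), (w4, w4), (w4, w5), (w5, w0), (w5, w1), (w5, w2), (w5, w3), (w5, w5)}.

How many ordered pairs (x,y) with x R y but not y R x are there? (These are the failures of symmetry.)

5

Enumerating: (w4,w0), (w4,w1), (w4,w2), (w4,w3), (w4,w5).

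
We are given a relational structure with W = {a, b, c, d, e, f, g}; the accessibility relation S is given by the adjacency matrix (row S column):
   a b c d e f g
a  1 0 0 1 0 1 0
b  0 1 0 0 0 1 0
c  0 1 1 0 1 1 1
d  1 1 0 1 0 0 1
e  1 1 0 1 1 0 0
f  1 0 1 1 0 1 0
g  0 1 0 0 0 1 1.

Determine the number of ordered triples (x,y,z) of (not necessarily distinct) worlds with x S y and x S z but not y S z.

Enumerating: (a,d,f), (b,f,b), (c,b,c), (c,b,e), (c,b,g), (c,e,c), (c,e,f), (c,e,g), (c,f,b), (c,f,e), (c,f,g), (c,g,c), … and 22 more.
Total: 34.

34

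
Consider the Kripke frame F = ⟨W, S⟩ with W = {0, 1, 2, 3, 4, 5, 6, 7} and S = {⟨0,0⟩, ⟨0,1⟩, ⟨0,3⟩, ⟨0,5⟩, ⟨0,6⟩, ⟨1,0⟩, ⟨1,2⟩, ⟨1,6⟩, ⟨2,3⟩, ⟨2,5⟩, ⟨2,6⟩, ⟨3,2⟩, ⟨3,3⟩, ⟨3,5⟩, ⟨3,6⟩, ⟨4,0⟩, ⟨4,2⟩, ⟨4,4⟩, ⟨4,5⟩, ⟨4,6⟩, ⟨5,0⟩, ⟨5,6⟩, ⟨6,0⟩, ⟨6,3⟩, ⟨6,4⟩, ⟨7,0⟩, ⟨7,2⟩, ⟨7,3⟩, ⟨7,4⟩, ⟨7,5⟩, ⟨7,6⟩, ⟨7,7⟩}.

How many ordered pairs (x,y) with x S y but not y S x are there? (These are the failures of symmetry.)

Enumerating: (0,3), (1,2), (1,6), (2,5), (2,6), (3,5), (4,0), (4,2), (4,5), (5,6), (7,0), (7,2), (7,3), (7,4), (7,5), (7,6).

16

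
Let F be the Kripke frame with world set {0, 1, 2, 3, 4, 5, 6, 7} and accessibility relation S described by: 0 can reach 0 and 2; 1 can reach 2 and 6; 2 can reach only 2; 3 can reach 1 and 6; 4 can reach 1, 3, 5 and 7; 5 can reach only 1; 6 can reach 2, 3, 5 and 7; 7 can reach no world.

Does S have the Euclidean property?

No

Euclidean: no — 1 S 2 and 1 S 6, but not 2 S 6.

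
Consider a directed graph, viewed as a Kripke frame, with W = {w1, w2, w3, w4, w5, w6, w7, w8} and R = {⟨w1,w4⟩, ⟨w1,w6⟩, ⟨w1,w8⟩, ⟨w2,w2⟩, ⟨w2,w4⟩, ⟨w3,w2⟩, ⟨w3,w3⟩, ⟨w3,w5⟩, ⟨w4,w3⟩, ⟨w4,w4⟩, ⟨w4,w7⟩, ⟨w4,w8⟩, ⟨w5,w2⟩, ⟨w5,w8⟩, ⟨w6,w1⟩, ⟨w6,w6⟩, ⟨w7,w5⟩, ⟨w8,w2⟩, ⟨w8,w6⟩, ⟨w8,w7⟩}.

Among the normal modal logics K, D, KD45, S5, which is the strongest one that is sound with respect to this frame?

Serial (axiom D): yes — every world has a successor (e.g. w1 R w4).
Euclidean (axiom 5): no — w1 R w4 and w1 R w6, but not w4 R w6.
Transitive (axiom 4): no — w1 R w4 and w4 R w3, but not w1 R w3.
Reflexive (axiom T): no — w1 is not related to itself.
So F validates K, D; KD45 would additionally require R to be Euclidean and transitive. The strongest is D.

D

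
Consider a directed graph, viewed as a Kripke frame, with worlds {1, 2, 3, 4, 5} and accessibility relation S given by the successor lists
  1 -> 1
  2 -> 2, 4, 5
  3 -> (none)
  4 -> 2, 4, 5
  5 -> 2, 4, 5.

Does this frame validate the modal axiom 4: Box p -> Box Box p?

Axiom 4 corresponds to the accessibility relation being transitive.
Transitive: yes — every two-step S-path is closed by a direct edge.

Yes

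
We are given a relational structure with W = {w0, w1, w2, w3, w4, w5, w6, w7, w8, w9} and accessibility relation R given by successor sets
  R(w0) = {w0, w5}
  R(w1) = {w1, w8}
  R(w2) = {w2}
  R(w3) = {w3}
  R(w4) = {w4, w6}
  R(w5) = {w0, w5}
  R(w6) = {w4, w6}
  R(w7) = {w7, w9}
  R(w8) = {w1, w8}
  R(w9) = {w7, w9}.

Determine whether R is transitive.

Transitive: yes — every two-step R-path is closed by a direct edge.

Yes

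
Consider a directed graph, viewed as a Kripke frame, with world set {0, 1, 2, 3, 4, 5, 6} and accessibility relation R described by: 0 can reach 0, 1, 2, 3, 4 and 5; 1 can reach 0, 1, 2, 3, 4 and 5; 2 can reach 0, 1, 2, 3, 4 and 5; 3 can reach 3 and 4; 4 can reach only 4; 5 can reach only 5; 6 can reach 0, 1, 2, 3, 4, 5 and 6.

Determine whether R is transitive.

Transitive: yes — every two-step R-path is closed by a direct edge.

Yes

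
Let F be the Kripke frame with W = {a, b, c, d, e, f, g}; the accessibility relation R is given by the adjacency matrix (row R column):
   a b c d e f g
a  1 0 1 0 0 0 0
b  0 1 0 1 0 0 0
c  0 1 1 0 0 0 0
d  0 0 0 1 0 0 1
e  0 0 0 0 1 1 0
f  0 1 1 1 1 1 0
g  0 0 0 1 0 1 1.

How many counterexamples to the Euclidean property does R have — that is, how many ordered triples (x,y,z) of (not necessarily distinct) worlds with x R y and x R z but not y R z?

18

Enumerating: (a,c,a), (b,d,b), (c,b,c), (f,b,c), (f,b,e), (f,b,f), (f,c,d), (f,c,e), (f,c,f), (f,d,b), (f,d,c), (f,d,e), (f,d,f), (f,e,b), (f,e,c), (f,e,d), (g,d,f), (g,f,g).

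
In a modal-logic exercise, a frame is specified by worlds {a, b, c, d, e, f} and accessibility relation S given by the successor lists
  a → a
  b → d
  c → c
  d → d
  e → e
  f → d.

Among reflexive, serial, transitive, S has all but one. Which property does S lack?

Reflexive: no — b is not related to itself.
Serial: yes — every world has a successor (e.g. a S a).
Transitive: yes — every two-step S-path is closed by a direct edge.
Only reflexive fails.

reflexive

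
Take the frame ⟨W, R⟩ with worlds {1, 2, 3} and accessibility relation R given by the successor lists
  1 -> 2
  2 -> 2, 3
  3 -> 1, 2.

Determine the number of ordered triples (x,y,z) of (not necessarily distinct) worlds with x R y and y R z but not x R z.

3

Enumerating: (1,2,3), (2,3,1), (3,2,3).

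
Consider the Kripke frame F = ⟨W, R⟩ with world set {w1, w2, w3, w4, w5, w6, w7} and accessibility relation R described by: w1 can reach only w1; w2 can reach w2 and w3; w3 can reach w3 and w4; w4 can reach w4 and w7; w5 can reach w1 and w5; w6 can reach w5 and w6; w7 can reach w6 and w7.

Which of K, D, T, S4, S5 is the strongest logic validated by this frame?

Serial (axiom D): yes — every world has a successor (e.g. w1 R w1).
Reflexive (axiom T): yes — every world is R-related to itself.
Transitive (axiom 4): no — w2 R w3 and w3 R w4, but not w2 R w4.
Euclidean (axiom 5): no — w2 R w3 and w2 R w2, but not w3 R w2.
So F validates K, D, T; S4 would additionally require R to be transitive. The strongest is T.

T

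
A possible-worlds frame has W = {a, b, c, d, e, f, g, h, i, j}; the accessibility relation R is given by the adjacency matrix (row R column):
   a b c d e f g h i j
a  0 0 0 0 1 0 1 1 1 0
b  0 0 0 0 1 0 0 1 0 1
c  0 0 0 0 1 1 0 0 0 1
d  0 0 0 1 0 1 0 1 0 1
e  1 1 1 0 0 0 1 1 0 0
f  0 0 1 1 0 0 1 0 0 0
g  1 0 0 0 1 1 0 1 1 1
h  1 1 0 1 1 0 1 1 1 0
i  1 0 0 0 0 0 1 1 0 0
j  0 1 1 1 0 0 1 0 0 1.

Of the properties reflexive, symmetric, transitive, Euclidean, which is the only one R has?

Reflexive: no — a is not related to itself.
Symmetric: yes — every pair in R has its reverse in R.
Transitive: no — a R e and e R b, but not a R b.
Euclidean: no — a R e and a R i, but not e R i.
Only symmetric holds.

symmetric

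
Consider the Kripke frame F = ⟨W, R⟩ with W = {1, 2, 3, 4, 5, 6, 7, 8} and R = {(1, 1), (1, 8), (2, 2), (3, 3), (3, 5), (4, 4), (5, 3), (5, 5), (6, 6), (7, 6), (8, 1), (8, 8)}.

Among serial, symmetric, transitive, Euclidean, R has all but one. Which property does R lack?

symmetric

Serial: yes — every world has a successor (e.g. 1 R 1).
Symmetric: no — 7 R 6 but not 6 R 7.
Transitive: yes — every two-step R-path is closed by a direct edge.
Euclidean: yes — any two successors of a common world are R-related.
Only symmetric fails.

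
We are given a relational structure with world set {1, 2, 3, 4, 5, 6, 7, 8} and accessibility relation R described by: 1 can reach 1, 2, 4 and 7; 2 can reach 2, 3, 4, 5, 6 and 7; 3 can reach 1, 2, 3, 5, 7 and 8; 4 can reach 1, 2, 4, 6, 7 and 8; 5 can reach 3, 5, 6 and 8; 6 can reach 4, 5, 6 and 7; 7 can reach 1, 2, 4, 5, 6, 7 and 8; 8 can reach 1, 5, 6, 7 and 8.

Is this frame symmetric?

No

Symmetric: no — 1 R 2 but not 2 R 1.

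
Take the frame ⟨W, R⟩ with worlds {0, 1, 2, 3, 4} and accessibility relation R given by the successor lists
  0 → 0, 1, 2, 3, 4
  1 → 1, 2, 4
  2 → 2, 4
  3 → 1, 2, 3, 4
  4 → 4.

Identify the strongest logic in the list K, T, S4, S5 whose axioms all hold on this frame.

Reflexive (axiom T): yes — every world is R-related to itself.
Transitive (axiom 4): yes — every two-step R-path is closed by a direct edge.
Euclidean (axiom 5): no — 0 R 1 and 0 R 3, but not 1 R 3.
So F validates K, T, S4; S5 would additionally require R to be Euclidean. The strongest is S4.

S4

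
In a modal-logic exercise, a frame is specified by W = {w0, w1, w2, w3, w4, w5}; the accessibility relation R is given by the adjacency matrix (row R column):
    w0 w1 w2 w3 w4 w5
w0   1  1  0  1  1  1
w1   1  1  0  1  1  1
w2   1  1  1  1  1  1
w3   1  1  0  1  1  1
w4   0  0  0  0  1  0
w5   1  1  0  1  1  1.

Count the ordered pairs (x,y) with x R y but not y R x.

9

Enumerating: (w0,w4), (w1,w4), (w2,w0), (w2,w1), (w2,w3), (w2,w4), (w2,w5), (w3,w4), (w5,w4).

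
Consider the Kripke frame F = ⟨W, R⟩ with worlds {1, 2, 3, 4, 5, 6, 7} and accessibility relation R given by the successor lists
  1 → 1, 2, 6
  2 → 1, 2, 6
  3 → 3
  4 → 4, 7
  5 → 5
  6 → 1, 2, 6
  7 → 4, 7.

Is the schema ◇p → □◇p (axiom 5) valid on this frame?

Yes

By correspondence theory, 5 is valid on a frame iff R is Euclidean.
Euclidean: yes — any two successors of a common world are R-related.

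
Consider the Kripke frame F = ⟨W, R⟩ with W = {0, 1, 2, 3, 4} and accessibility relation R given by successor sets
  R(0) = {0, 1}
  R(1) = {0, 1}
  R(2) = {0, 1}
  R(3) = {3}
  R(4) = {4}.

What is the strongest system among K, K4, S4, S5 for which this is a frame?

K4

Transitive (axiom 4): yes — every two-step R-path is closed by a direct edge.
Reflexive (axiom T): no — 2 is not related to itself.
Euclidean (axiom 5): yes — any two successors of a common world are R-related.
So F validates K, K4; S4 would additionally require R to be reflexive. The strongest is K4.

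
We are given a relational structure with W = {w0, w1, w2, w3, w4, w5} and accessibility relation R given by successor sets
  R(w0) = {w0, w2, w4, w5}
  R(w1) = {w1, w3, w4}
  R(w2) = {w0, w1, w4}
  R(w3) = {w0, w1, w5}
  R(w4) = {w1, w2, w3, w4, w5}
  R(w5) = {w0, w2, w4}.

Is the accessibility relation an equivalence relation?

No

Reflexive: no — w2 is not related to itself.
Symmetric: no — w0 R w4 but not w4 R w0.
Transitive: no — w0 R w2 and w2 R w1, but not w0 R w1.
So R is not an equivalence relation.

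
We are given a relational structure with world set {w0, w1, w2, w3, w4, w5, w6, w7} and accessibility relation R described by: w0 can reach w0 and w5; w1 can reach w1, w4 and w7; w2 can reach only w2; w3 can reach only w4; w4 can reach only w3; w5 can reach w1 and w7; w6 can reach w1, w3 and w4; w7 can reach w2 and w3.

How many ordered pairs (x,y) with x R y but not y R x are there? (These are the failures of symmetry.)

Enumerating: (w0,w5), (w1,w4), (w1,w7), (w5,w1), (w5,w7), (w6,w1), (w6,w3), (w6,w4), (w7,w2), (w7,w3).

10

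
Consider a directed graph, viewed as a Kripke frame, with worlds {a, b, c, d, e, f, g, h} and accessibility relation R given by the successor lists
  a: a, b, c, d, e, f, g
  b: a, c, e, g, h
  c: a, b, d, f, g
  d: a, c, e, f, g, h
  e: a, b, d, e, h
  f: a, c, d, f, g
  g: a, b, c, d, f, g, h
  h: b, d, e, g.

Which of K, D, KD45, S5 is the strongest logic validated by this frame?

D

Serial (axiom D): yes — every world has a successor (e.g. a R a).
Euclidean (axiom 5): no — a R b and a R d, but not b R d.
Transitive (axiom 4): no — a R b and b R h, but not a R h.
Reflexive (axiom T): no — b is not related to itself.
So F validates K, D; KD45 would additionally require R to be Euclidean and transitive. The strongest is D.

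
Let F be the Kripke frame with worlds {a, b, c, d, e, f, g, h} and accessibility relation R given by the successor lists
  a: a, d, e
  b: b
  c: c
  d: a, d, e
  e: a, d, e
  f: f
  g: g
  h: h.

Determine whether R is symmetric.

Yes

Symmetric: yes — every pair in R has its reverse in R.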